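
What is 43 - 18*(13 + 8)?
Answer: -335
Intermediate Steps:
43 - 18*(13 + 8) = 43 - 18*21 = 43 - 378 = -335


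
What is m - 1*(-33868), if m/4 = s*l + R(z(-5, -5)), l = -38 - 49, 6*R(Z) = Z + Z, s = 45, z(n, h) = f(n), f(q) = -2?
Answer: 54616/3 ≈ 18205.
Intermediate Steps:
z(n, h) = -2
R(Z) = Z/3 (R(Z) = (Z + Z)/6 = (2*Z)/6 = Z/3)
l = -87
m = -46988/3 (m = 4*(45*(-87) + (⅓)*(-2)) = 4*(-3915 - ⅔) = 4*(-11747/3) = -46988/3 ≈ -15663.)
m - 1*(-33868) = -46988/3 - 1*(-33868) = -46988/3 + 33868 = 54616/3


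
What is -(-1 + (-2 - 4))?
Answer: 7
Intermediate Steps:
-(-1 + (-2 - 4)) = -(-1 - 6) = -1*(-7) = 7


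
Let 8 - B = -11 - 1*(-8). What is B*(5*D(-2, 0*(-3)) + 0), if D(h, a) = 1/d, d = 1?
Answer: 55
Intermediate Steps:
D(h, a) = 1 (D(h, a) = 1/1 = 1)
B = 11 (B = 8 - (-11 - 1*(-8)) = 8 - (-11 + 8) = 8 - 1*(-3) = 8 + 3 = 11)
B*(5*D(-2, 0*(-3)) + 0) = 11*(5*1 + 0) = 11*(5 + 0) = 11*5 = 55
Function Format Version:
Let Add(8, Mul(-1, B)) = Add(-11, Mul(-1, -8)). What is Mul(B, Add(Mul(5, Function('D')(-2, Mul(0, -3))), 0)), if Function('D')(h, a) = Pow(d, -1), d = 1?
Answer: 55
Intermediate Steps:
Function('D')(h, a) = 1 (Function('D')(h, a) = Pow(1, -1) = 1)
B = 11 (B = Add(8, Mul(-1, Add(-11, Mul(-1, -8)))) = Add(8, Mul(-1, Add(-11, 8))) = Add(8, Mul(-1, -3)) = Add(8, 3) = 11)
Mul(B, Add(Mul(5, Function('D')(-2, Mul(0, -3))), 0)) = Mul(11, Add(Mul(5, 1), 0)) = Mul(11, Add(5, 0)) = Mul(11, 5) = 55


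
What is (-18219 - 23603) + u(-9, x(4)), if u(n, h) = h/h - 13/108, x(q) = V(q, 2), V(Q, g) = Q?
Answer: -4516681/108 ≈ -41821.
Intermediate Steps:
x(q) = q
u(n, h) = 95/108 (u(n, h) = 1 - 13*1/108 = 1 - 13/108 = 95/108)
(-18219 - 23603) + u(-9, x(4)) = (-18219 - 23603) + 95/108 = -41822 + 95/108 = -4516681/108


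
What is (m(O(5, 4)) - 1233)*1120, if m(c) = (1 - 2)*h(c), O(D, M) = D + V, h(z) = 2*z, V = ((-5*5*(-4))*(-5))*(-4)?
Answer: -5872160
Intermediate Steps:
V = 2000 (V = (-25*(-4)*(-5))*(-4) = (100*(-5))*(-4) = -500*(-4) = 2000)
O(D, M) = 2000 + D (O(D, M) = D + 2000 = 2000 + D)
m(c) = -2*c (m(c) = (1 - 2)*(2*c) = -2*c)
(m(O(5, 4)) - 1233)*1120 = (-2*(2000 + 5) - 1233)*1120 = (-2*2005 - 1233)*1120 = (-4010 - 1233)*1120 = -5243*1120 = -5872160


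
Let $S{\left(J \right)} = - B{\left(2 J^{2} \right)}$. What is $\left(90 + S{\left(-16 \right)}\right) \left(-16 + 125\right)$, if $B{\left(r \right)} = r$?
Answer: $-45998$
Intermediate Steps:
$S{\left(J \right)} = - 2 J^{2}$
$\left(90 + S{\left(-16 \right)}\right) \left(-16 + 125\right) = \left(90 - 2 \left(-16\right)^{2}\right) \left(-16 + 125\right) = \left(90 - 512\right) 109 = \left(-422\right) 109 = -45998$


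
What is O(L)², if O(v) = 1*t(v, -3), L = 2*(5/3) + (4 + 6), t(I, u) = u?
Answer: 9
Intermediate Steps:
L = 40/3 (L = 2*(5*(⅓)) + 10 = 2*(5/3) + 10 = 10/3 + 10 = 40/3 ≈ 13.333)
O(v) = -3 (O(v) = 1*(-3) = -3)
O(L)² = (-3)² = 9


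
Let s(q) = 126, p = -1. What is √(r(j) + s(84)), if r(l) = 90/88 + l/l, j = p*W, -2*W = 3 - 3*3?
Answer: √61963/22 ≈ 11.315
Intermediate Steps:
W = 3 (W = -(3 - 3*3)/2 = -(3 - 9)/2 = -½*(-6) = 3)
j = -3 (j = -1*3 = -3)
r(l) = 89/44 (r(l) = 90*(1/88) + 1 = 45/44 + 1 = 89/44)
√(r(j) + s(84)) = √(89/44 + 126) = √(5633/44) = √61963/22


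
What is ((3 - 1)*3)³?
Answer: 216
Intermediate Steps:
((3 - 1)*3)³ = (2*3)³ = 6³ = 216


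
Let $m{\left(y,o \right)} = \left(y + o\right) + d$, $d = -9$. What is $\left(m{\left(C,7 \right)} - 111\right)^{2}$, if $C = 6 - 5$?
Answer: $12544$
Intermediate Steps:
$C = 1$
$m{\left(y,o \right)} = -9 + o + y$ ($m{\left(y,o \right)} = \left(y + o\right) - 9 = \left(o + y\right) - 9 = -9 + o + y$)
$\left(m{\left(C,7 \right)} - 111\right)^{2} = \left(\left(-9 + 7 + 1\right) - 111\right)^{2} = \left(-1 - 111\right)^{2} = \left(-112\right)^{2} = 12544$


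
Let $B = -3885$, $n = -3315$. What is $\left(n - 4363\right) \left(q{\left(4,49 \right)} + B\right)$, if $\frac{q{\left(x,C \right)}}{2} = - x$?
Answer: $29890454$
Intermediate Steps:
$q{\left(x,C \right)} = - 2 x$ ($q{\left(x,C \right)} = 2 \left(- x\right) = - 2 x$)
$\left(n - 4363\right) \left(q{\left(4,49 \right)} + B\right) = \left(-3315 - 4363\right) \left(\left(-2\right) 4 - 3885\right) = - 7678 \left(-8 - 3885\right) = \left(-7678\right) \left(-3893\right) = 29890454$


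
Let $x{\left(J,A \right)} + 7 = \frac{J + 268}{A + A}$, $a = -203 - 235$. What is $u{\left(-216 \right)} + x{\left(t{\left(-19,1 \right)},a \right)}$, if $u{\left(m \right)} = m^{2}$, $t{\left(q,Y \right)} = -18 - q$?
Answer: $\frac{40864255}{876} \approx 46649.0$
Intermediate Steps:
$a = -438$ ($a = -203 - 235 = -438$)
$x{\left(J,A \right)} = -7 + \frac{268 + J}{2 A}$ ($x{\left(J,A \right)} = -7 + \frac{J + 268}{A + A} = -7 + \frac{268 + J}{2 A}$)
$u{\left(-216 \right)} + x{\left(t{\left(-19,1 \right)},a \right)} = \left(-216\right)^{2} + \frac{268 - -1 - -6132}{2 \left(-438\right)} = 46656 + \frac{1}{2} \left(- \frac{1}{438}\right) \left(268 + \left(-18 + 19\right) + 6132\right) = 46656 + \frac{1}{2} \left(- \frac{1}{438}\right) \left(268 + 1 + 6132\right) = 46656 + \frac{1}{2} \left(- \frac{1}{438}\right) 6401 = 46656 - \frac{6401}{876} = \frac{40864255}{876}$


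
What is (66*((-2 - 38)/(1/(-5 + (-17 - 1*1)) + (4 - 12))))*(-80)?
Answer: -971520/37 ≈ -26257.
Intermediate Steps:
(66*((-2 - 38)/(1/(-5 + (-17 - 1*1)) + (4 - 12))))*(-80) = (66*(-40/(1/(-5 + (-17 - 1)) - 8)))*(-80) = (66*(-40/(1/(-5 - 18) - 8)))*(-80) = (66*(-40/(1/(-23) - 8)))*(-80) = (66*(-40/(-1/23 - 8)))*(-80) = (66*(-40/(-185/23)))*(-80) = (66*(-40*(-23/185)))*(-80) = (66*(184/37))*(-80) = (12144/37)*(-80) = -971520/37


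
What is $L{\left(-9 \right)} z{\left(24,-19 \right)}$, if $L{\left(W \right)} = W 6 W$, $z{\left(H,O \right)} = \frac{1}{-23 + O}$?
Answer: $- \frac{81}{7} \approx -11.571$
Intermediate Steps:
$L{\left(W \right)} = 6 W^{2}$ ($L{\left(W \right)} = 6 W W = 6 W^{2}$)
$L{\left(-9 \right)} z{\left(24,-19 \right)} = \frac{6 \left(-9\right)^{2}}{-23 - 19} = \frac{6 \cdot 81}{-42} = 486 \left(- \frac{1}{42}\right) = - \frac{81}{7}$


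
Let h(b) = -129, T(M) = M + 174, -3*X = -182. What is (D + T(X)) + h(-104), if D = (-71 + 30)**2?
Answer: 5360/3 ≈ 1786.7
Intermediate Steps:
X = 182/3 (X = -1/3*(-182) = 182/3 ≈ 60.667)
T(M) = 174 + M
D = 1681 (D = (-41)**2 = 1681)
(D + T(X)) + h(-104) = (1681 + (174 + 182/3)) - 129 = (1681 + 704/3) - 129 = 5747/3 - 129 = 5360/3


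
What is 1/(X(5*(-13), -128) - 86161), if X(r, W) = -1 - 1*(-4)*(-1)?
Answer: -1/86166 ≈ -1.1606e-5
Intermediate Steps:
X(r, W) = -5 (X(r, W) = -1 + 4*(-1) = -1 - 4 = -5)
1/(X(5*(-13), -128) - 86161) = 1/(-5 - 86161) = 1/(-86166) = -1/86166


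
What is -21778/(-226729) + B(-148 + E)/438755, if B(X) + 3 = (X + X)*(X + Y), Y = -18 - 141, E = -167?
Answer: 77260340183/99478482395 ≈ 0.77665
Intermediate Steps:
Y = -159
B(X) = -3 + 2*X*(-159 + X) (B(X) = -3 + (X + X)*(X - 159) = -3 + (2*X)*(-159 + X) = -3 + 2*X*(-159 + X))
-21778/(-226729) + B(-148 + E)/438755 = -21778/(-226729) + (-3 - 318*(-148 - 167) + 2*(-148 - 167)**2)/438755 = -21778*(-1/226729) + (-3 - 318*(-315) + 2*(-315)**2)*(1/438755) = 21778/226729 + (-3 + 100170 + 2*99225)*(1/438755) = 21778/226729 + (-3 + 100170 + 198450)*(1/438755) = 21778/226729 + 298617*(1/438755) = 21778/226729 + 298617/438755 = 77260340183/99478482395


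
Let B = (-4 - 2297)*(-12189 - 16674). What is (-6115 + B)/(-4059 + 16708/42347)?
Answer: -2812164669856/171869765 ≈ -16362.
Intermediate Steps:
B = 66413763 (B = -2301*(-28863) = 66413763)
(-6115 + B)/(-4059 + 16708/42347) = (-6115 + 66413763)/(-4059 + 16708/42347) = 66407648/(-4059 + 16708*(1/42347)) = 66407648/(-4059 + 16708/42347) = 66407648/(-171869765/42347) = 66407648*(-42347/171869765) = -2812164669856/171869765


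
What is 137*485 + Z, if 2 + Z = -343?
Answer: 66100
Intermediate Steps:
Z = -345 (Z = -2 - 343 = -345)
137*485 + Z = 137*485 - 345 = 66445 - 345 = 66100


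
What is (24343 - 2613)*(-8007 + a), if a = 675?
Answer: -159324360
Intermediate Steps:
(24343 - 2613)*(-8007 + a) = (24343 - 2613)*(-8007 + 675) = 21730*(-7332) = -159324360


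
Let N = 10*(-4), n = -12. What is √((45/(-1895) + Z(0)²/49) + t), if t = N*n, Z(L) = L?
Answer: √68944269/379 ≈ 21.908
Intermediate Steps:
N = -40
t = 480 (t = -40*(-12) = 480)
√((45/(-1895) + Z(0)²/49) + t) = √((45/(-1895) + 0²/49) + 480) = √((45*(-1/1895) + 0*(1/49)) + 480) = √((-9/379 + 0) + 480) = √(-9/379 + 480) = √(181911/379) = √68944269/379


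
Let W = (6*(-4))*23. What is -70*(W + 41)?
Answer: 35770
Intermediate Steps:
W = -552 (W = -24*23 = -552)
-70*(W + 41) = -70*(-552 + 41) = -70*(-511) = 35770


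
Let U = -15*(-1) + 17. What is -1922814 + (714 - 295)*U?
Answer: -1909406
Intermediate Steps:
U = 32 (U = 15 + 17 = 32)
-1922814 + (714 - 295)*U = -1922814 + (714 - 295)*32 = -1922814 + 419*32 = -1922814 + 13408 = -1909406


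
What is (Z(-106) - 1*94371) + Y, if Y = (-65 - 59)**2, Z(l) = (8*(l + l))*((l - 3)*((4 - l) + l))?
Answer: 660461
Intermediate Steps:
Z(l) = 16*l*(-12 + 4*l) (Z(l) = (8*(2*l))*((-3 + l)*4) = (16*l)*(-12 + 4*l) = 16*l*(-12 + 4*l))
Y = 15376 (Y = (-124)**2 = 15376)
(Z(-106) - 1*94371) + Y = (64*(-106)*(-3 - 106) - 1*94371) + 15376 = (64*(-106)*(-109) - 94371) + 15376 = (739456 - 94371) + 15376 = 645085 + 15376 = 660461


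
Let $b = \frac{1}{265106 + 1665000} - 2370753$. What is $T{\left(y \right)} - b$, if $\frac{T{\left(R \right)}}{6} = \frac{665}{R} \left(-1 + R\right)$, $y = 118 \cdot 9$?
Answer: $\frac{811279227637499}{341628762} \approx 2.3747 \cdot 10^{6}$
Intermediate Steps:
$y = 1062$
$T{\left(R \right)} = \frac{3990 \left(-1 + R\right)}{R}$ ($T{\left(R \right)} = 6 \frac{665}{R} \left(-1 + R\right) = 6 \frac{665 \left(-1 + R\right)}{R} = \frac{3990 \left(-1 + R\right)}{R}$)
$b = - \frac{4575804589817}{1930106}$ ($b = \frac{1}{1930106} - 2370753 = - \frac{4575804589817}{1930106} \approx -2.3708 \cdot 10^{6}$)
$T{\left(y \right)} - b = \left(3990 - \frac{3990}{1062}\right) - - \frac{4575804589817}{1930106} = \left(3990 - \frac{665}{177}\right) + \frac{4575804589817}{1930106} = \frac{705565}{177} + \frac{4575804589817}{1930106} = \frac{811279227637499}{341628762}$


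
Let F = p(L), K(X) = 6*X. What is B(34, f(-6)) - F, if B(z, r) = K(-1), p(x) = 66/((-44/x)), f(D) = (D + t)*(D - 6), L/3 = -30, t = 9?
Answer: -141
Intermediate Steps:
L = -90 (L = 3*(-30) = -90)
f(D) = (-6 + D)*(9 + D) (f(D) = (D + 9)*(D - 6) = (9 + D)*(-6 + D) = (-6 + D)*(9 + D))
p(x) = -3*x/2 (p(x) = 66*(-x/44) = -3*x/2)
B(z, r) = -6 (B(z, r) = 6*(-1) = -6)
F = 135 (F = -3/2*(-90) = 135)
B(34, f(-6)) - F = -6 - 1*135 = -6 - 135 = -141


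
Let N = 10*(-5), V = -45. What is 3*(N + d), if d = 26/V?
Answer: -2276/15 ≈ -151.73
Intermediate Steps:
d = -26/45 (d = 26/(-45) = 26*(-1/45) = -26/45 ≈ -0.57778)
N = -50
3*(N + d) = 3*(-50 - 26/45) = 3*(-2276/45) = -2276/15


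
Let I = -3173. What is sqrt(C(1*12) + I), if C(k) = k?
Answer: I*sqrt(3161) ≈ 56.223*I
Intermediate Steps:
sqrt(C(1*12) + I) = sqrt(1*12 - 3173) = sqrt(12 - 3173) = sqrt(-3161) = I*sqrt(3161)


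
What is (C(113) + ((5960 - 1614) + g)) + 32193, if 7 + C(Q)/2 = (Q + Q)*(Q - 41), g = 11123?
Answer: 80192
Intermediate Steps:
C(Q) = -14 + 4*Q*(-41 + Q) (C(Q) = -14 + 2*((Q + Q)*(Q - 41)) = -14 + 2*((2*Q)*(-41 + Q)) = -14 + 2*(2*Q*(-41 + Q)) = -14 + 4*Q*(-41 + Q))
(C(113) + ((5960 - 1614) + g)) + 32193 = ((-14 - 164*113 + 4*113**2) + ((5960 - 1614) + 11123)) + 32193 = ((-14 - 18532 + 4*12769) + (4346 + 11123)) + 32193 = ((-14 - 18532 + 51076) + 15469) + 32193 = (32530 + 15469) + 32193 = 47999 + 32193 = 80192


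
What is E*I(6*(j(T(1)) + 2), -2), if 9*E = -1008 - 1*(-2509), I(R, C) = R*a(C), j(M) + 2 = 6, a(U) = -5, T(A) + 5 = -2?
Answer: -30020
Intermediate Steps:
T(A) = -7 (T(A) = -5 - 2 = -7)
j(M) = 4 (j(M) = -2 + 6 = 4)
I(R, C) = -5*R (I(R, C) = R*(-5) = -5*R)
E = 1501/9 (E = (-1008 - 1*(-2509))/9 = (-1008 + 2509)/9 = (⅑)*1501 = 1501/9 ≈ 166.78)
E*I(6*(j(T(1)) + 2), -2) = 1501*(-30*(4 + 2))/9 = 1501*(-30*6)/9 = 1501*(-5*36)/9 = (1501/9)*(-180) = -30020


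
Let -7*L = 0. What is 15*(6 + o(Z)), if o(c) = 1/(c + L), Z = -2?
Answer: 165/2 ≈ 82.500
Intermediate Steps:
L = 0 (L = -⅐*0 = 0)
o(c) = 1/c (o(c) = 1/(c + 0) = 1/c)
15*(6 + o(Z)) = 15*(6 + 1/(-2)) = 15*(6 - ½) = 15*(11/2) = 165/2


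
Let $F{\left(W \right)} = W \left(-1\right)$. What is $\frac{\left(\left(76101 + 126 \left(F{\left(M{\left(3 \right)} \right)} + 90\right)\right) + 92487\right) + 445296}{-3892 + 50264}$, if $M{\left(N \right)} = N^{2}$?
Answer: $\frac{312045}{23186} \approx 13.458$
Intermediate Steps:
$F{\left(W \right)} = - W$
$\frac{\left(\left(76101 + 126 \left(F{\left(M{\left(3 \right)} \right)} + 90\right)\right) + 92487\right) + 445296}{-3892 + 50264} = \frac{\left(\left(76101 + 126 \left(- 3^{2} + 90\right)\right) + 92487\right) + 445296}{-3892 + 50264} = \frac{\left(\left(76101 + 126 \left(\left(-1\right) 9 + 90\right)\right) + 92487\right) + 445296}{46372} = \left(\left(\left(76101 + 126 \left(-9 + 90\right)\right) + 92487\right) + 445296\right) \frac{1}{46372} = \left(\left(\left(76101 + 126 \cdot 81\right) + 92487\right) + 445296\right) \frac{1}{46372} = \left(\left(\left(76101 + 10206\right) + 92487\right) + 445296\right) \frac{1}{46372} = \left(\left(86307 + 92487\right) + 445296\right) \frac{1}{46372} = \left(178794 + 445296\right) \frac{1}{46372} = 624090 \cdot \frac{1}{46372} = \frac{312045}{23186}$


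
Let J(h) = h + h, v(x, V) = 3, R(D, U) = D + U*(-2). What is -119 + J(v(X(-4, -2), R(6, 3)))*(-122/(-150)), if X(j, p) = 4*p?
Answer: -2853/25 ≈ -114.12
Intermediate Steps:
R(D, U) = D - 2*U
J(h) = 2*h
-119 + J(v(X(-4, -2), R(6, 3)))*(-122/(-150)) = -119 + (2*3)*(-122/(-150)) = -119 + 6*(-122*(-1/150)) = -119 + 6*(61/75) = -119 + 122/25 = -2853/25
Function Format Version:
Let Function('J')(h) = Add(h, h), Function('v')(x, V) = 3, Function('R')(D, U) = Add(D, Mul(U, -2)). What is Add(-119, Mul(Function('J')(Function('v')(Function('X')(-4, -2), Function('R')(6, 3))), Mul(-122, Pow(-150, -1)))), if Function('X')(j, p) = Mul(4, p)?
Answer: Rational(-2853, 25) ≈ -114.12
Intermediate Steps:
Function('R')(D, U) = Add(D, Mul(-2, U))
Function('J')(h) = Mul(2, h)
Add(-119, Mul(Function('J')(Function('v')(Function('X')(-4, -2), Function('R')(6, 3))), Mul(-122, Pow(-150, -1)))) = Add(-119, Mul(Mul(2, 3), Mul(-122, Pow(-150, -1)))) = Add(-119, Mul(6, Mul(-122, Rational(-1, 150)))) = Add(-119, Mul(6, Rational(61, 75))) = Add(-119, Rational(122, 25)) = Rational(-2853, 25)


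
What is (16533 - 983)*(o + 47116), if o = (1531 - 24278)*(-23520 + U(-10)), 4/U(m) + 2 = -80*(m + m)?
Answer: 6647782719762500/799 ≈ 8.3201e+12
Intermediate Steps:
U(m) = 4/(-2 - 160*m) (U(m) = 4/(-2 - 80*(m + m)) = 4/(-2 - 160*m))
o = 427472497066/799 (o = (1531 - 24278)*(-23520 - 2/(1 + 80*(-10))) = -22747*(-23520 - 2/(1 - 800)) = -22747*(-23520 - 2/(-799)) = -22747*(-23520 - 2*(-1/799)) = -22747*(-23520 + 2/799) = -22747*(-18792478/799) = 427472497066/799 ≈ 5.3501e+8)
(16533 - 983)*(o + 47116) = (16533 - 983)*(427472497066/799 + 47116) = 15550*(427510142750/799) = 6647782719762500/799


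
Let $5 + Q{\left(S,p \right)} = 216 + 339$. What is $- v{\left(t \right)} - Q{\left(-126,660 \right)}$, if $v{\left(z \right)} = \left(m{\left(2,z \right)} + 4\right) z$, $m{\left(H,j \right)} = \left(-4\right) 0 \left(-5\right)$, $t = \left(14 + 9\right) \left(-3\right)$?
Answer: $-274$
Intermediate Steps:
$Q{\left(S,p \right)} = 550$ ($Q{\left(S,p \right)} = -5 + \left(216 + 339\right) = -5 + 555 = 550$)
$t = -69$ ($t = 23 \left(-3\right) = -69$)
$m{\left(H,j \right)} = 0$ ($m{\left(H,j \right)} = 0 \left(-5\right) = 0$)
$v{\left(z \right)} = 4 z$ ($v{\left(z \right)} = \left(0 + 4\right) z = 4 z$)
$- v{\left(t \right)} - Q{\left(-126,660 \right)} = - 4 \left(-69\right) - 550 = \left(-1\right) \left(-276\right) - 550 = 276 - 550 = -274$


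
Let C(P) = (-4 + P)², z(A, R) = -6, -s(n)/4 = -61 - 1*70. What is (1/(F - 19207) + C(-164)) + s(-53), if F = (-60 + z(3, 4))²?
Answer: 426936547/14851 ≈ 28748.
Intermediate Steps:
s(n) = 524 (s(n) = -4*(-61 - 1*70) = -4*(-61 - 70) = -4*(-131) = 524)
F = 4356 (F = (-60 - 6)² = (-66)² = 4356)
(1/(F - 19207) + C(-164)) + s(-53) = (1/(4356 - 19207) + (-4 - 164)²) + 524 = (1/(-14851) + (-168)²) + 524 = (-1/14851 + 28224) + 524 = 419154623/14851 + 524 = 426936547/14851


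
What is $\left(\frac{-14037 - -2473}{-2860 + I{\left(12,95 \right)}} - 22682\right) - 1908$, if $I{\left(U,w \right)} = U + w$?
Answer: $- \frac{67684706}{2753} \approx -24586.0$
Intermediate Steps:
$\left(\frac{-14037 - -2473}{-2860 + I{\left(12,95 \right)}} - 22682\right) - 1908 = \left(\frac{-14037 - -2473}{-2860 + \left(12 + 95\right)} - 22682\right) - 1908 = \left(\frac{-14037 + 2473}{-2860 + 107} - 22682\right) - 1908 = \left(- \frac{11564}{-2753} - 22682\right) - 1908 = \left(\left(-11564\right) \left(- \frac{1}{2753}\right) - 22682\right) - 1908 = \left(\frac{11564}{2753} - 22682\right) - 1908 = - \frac{62431982}{2753} - 1908 = - \frac{67684706}{2753}$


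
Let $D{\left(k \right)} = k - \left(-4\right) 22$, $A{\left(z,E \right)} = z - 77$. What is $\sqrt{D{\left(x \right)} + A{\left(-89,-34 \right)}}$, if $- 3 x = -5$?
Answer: $\frac{i \sqrt{687}}{3} \approx 8.7369 i$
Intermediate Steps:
$x = \frac{5}{3}$ ($x = \left(- \frac{1}{3}\right) \left(-5\right) = \frac{5}{3} \approx 1.6667$)
$A{\left(z,E \right)} = -77 + z$
$D{\left(k \right)} = 88 + k$ ($D{\left(k \right)} = k - -88 = k + 88 = 88 + k$)
$\sqrt{D{\left(x \right)} + A{\left(-89,-34 \right)}} = \sqrt{\left(88 + \frac{5}{3}\right) - 166} = \sqrt{\frac{269}{3} - 166} = \sqrt{- \frac{229}{3}} = \frac{i \sqrt{687}}{3}$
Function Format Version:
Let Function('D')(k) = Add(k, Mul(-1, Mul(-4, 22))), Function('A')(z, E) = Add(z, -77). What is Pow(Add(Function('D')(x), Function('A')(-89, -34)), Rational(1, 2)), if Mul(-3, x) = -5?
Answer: Mul(Rational(1, 3), I, Pow(687, Rational(1, 2))) ≈ Mul(8.7369, I)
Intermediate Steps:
x = Rational(5, 3) (x = Mul(Rational(-1, 3), -5) = Rational(5, 3) ≈ 1.6667)
Function('A')(z, E) = Add(-77, z)
Function('D')(k) = Add(88, k) (Function('D')(k) = Add(k, Mul(-1, -88)) = Add(k, 88) = Add(88, k))
Pow(Add(Function('D')(x), Function('A')(-89, -34)), Rational(1, 2)) = Pow(Add(Add(88, Rational(5, 3)), Add(-77, -89)), Rational(1, 2)) = Pow(Add(Rational(269, 3), -166), Rational(1, 2)) = Pow(Rational(-229, 3), Rational(1, 2)) = Mul(Rational(1, 3), I, Pow(687, Rational(1, 2)))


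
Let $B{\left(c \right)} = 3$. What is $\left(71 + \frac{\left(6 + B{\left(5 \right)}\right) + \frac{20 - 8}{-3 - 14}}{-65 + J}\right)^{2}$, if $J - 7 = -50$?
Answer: $\frac{1883994025}{374544} \approx 5030.1$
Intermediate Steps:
$J = -43$ ($J = 7 - 50 = -43$)
$\left(71 + \frac{\left(6 + B{\left(5 \right)}\right) + \frac{20 - 8}{-3 - 14}}{-65 + J}\right)^{2} = \left(71 + \frac{\left(6 + 3\right) + \frac{20 - 8}{-3 - 14}}{-65 - 43}\right)^{2} = \left(71 + \frac{9 + \frac{12}{-17}}{-108}\right)^{2} = \left(71 + \left(9 + 12 \left(- \frac{1}{17}\right)\right) \left(- \frac{1}{108}\right)\right)^{2} = \left(71 + \left(9 - \frac{12}{17}\right) \left(- \frac{1}{108}\right)\right)^{2} = \left(71 + \frac{141}{17} \left(- \frac{1}{108}\right)\right)^{2} = \left(71 - \frac{47}{612}\right)^{2} = \left(\frac{43405}{612}\right)^{2} = \frac{1883994025}{374544}$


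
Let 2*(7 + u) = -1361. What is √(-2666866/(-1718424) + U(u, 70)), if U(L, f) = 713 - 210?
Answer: √10346751885823/143202 ≈ 22.462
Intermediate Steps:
u = -1375/2 (u = -7 + (½)*(-1361) = -7 - 1361/2 = -1375/2 ≈ -687.50)
U(L, f) = 503
√(-2666866/(-1718424) + U(u, 70)) = √(-2666866/(-1718424) + 503) = √(-2666866*(-1/1718424) + 503) = √(1333433/859212 + 503) = √(433517069/859212) = √10346751885823/143202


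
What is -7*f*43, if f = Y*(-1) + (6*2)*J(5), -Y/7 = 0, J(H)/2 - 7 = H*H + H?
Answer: -267288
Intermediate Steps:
J(H) = 14 + 2*H + 2*H**2 (J(H) = 14 + 2*(H*H + H) = 14 + 2*(H**2 + H) = 14 + 2*(H + H**2) = 14 + (2*H + 2*H**2) = 14 + 2*H + 2*H**2)
Y = 0 (Y = -7*0 = 0)
f = 888 (f = 0*(-1) + (6*2)*(14 + 2*5 + 2*5**2) = 0 + 12*(14 + 10 + 2*25) = 0 + 12*(14 + 10 + 50) = 0 + 12*74 = 0 + 888 = 888)
-7*f*43 = -7*888*43 = -6216*43 = -267288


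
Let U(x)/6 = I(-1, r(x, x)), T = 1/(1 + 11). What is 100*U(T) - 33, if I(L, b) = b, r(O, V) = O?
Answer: 17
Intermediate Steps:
T = 1/12 ≈ 0.083333
U(x) = 6*x
100*U(T) - 33 = 100*(6*(1/12)) - 33 = 100*(1/2) - 33 = 50 - 33 = 17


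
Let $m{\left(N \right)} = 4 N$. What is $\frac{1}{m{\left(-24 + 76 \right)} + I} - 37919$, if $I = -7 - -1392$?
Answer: $- \frac{60404966}{1593} \approx -37919.0$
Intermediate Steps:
$I = 1385$ ($I = -7 + 1392 = 1385$)
$\frac{1}{m{\left(-24 + 76 \right)} + I} - 37919 = \frac{1}{4 \left(-24 + 76\right) + 1385} - 37919 = \frac{1}{4 \cdot 52 + 1385} - 37919 = \frac{1}{208 + 1385} - 37919 = \frac{1}{1593} - 37919 = - \frac{60404966}{1593}$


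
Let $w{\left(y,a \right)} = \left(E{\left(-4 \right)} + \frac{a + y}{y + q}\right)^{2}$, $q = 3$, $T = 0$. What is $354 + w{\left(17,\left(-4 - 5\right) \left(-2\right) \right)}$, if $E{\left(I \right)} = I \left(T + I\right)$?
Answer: $\frac{10705}{16} \approx 669.06$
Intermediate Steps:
$E{\left(I \right)} = I^{2}$ ($E{\left(I \right)} = I \left(0 + I\right) = I I = I^{2}$)
$w{\left(y,a \right)} = \left(16 + \frac{a + y}{3 + y}\right)^{2}$ ($w{\left(y,a \right)} = \left(\left(-4\right)^{2} + \frac{a + y}{y + 3}\right)^{2} = \left(16 + \frac{a + y}{3 + y}\right)^{2}$)
$354 + w{\left(17,\left(-4 - 5\right) \left(-2\right) \right)} = 354 + \frac{\left(48 + \left(-4 - 5\right) \left(-2\right) + 17 \cdot 17\right)^{2}}{\left(3 + 17\right)^{2}} = 354 + \frac{\left(48 - -18 + 289\right)^{2}}{400} = 354 + \frac{\left(48 + 18 + 289\right)^{2}}{400} = 354 + \frac{355^{2}}{400} = 354 + \frac{1}{400} \cdot 126025 = 354 + \frac{5041}{16} = \frac{10705}{16}$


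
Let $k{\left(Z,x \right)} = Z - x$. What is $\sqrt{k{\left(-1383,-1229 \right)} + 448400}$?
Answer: $\sqrt{448246} \approx 669.51$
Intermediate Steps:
$\sqrt{k{\left(-1383,-1229 \right)} + 448400} = \sqrt{\left(-1383 - -1229\right) + 448400} = \sqrt{\left(-1383 + 1229\right) + 448400} = \sqrt{-154 + 448400} = \sqrt{448246}$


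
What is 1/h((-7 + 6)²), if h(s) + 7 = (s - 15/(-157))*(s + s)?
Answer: -157/755 ≈ -0.20795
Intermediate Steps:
h(s) = -7 + 2*s*(15/157 + s) (h(s) = -7 + (s - 15/(-157))*(s + s) = -7 + (s - 15*(-1/157))*(2*s) = -7 + (s + 15/157)*(2*s) = -7 + (15/157 + s)*(2*s) = -7 + 2*s*(15/157 + s))
1/h((-7 + 6)²) = 1/(-7 + 2*((-7 + 6)²)² + 30*(-7 + 6)²/157) = 1/(-7 + 2*((-1)²)² + (30/157)*(-1)²) = 1/(-7 + 2*1² + (30/157)*1) = 1/(-7 + 2*1 + 30/157) = 1/(-7 + 2 + 30/157) = 1/(-755/157) = -157/755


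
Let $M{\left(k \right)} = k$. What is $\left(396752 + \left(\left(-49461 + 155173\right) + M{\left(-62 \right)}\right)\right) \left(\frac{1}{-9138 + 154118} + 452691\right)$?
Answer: $\frac{16486608295808381}{72490} \approx 2.2743 \cdot 10^{11}$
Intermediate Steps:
$\left(396752 + \left(\left(-49461 + 155173\right) + M{\left(-62 \right)}\right)\right) \left(\frac{1}{-9138 + 154118} + 452691\right) = \left(396752 + \left(\left(-49461 + 155173\right) - 62\right)\right) \left(\frac{1}{-9138 + 154118} + 452691\right) = \left(396752 + \left(105712 - 62\right)\right) \left(\frac{1}{144980} + 452691\right) = \left(396752 + 105650\right) \left(\frac{1}{144980} + 452691\right) = 502402 \cdot \frac{65631141181}{144980} = \frac{16486608295808381}{72490}$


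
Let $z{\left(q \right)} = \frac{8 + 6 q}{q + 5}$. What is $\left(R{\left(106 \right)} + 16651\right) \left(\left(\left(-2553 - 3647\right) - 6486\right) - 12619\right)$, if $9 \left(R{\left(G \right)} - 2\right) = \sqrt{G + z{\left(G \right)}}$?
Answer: $-421404165 - \frac{8435 \sqrt{1377510}}{333} \approx -4.2143 \cdot 10^{8}$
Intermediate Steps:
$z{\left(q \right)} = \frac{8 + 6 q}{5 + q}$
$R{\left(G \right)} = 2 + \frac{\sqrt{G + \frac{2 \left(4 + 3 G\right)}{5 + G}}}{9}$
$\left(R{\left(106 \right)} + 16651\right) \left(\left(\left(-2553 - 3647\right) - 6486\right) - 12619\right) = \left(\left(2 + \frac{\sqrt{\frac{8 + 106^{2} + 11 \cdot 106}{5 + 106}}}{9}\right) + 16651\right) \left(\left(\left(-2553 - 3647\right) - 6486\right) - 12619\right) = \left(\left(2 + \frac{\sqrt{\frac{8 + 11236 + 1166}{111}}}{9}\right) + 16651\right) \left(\left(-6200 - 6486\right) - 12619\right) = \left(\left(2 + \frac{\sqrt{\frac{1}{111} \cdot 12410}}{9}\right) + 16651\right) \left(-12686 - 12619\right) = \left(\left(2 + \frac{\sqrt{\frac{12410}{111}}}{9}\right) + 16651\right) \left(-25305\right) = \left(\left(2 + \frac{\frac{1}{111} \sqrt{1377510}}{9}\right) + 16651\right) \left(-25305\right) = \left(\left(2 + \frac{\sqrt{1377510}}{999}\right) + 16651\right) \left(-25305\right) = \left(16653 + \frac{\sqrt{1377510}}{999}\right) \left(-25305\right) = -421404165 - \frac{8435 \sqrt{1377510}}{333}$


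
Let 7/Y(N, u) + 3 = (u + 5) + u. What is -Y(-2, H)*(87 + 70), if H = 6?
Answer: -157/2 ≈ -78.500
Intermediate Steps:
Y(N, u) = 7/(2 + 2*u) (Y(N, u) = 7/(-3 + ((u + 5) + u)) = 7/(-3 + ((5 + u) + u)) = 7/(-3 + (5 + 2*u)) = 7/(2 + 2*u))
-Y(-2, H)*(87 + 70) = -7/(2*(1 + 6))*(87 + 70) = -(7/2)/7*157 = -(7/2)*(⅐)*157 = -157/2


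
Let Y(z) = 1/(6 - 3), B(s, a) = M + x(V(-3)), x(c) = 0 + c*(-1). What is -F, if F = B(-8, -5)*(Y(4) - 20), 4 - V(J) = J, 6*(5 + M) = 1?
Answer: -4189/18 ≈ -232.72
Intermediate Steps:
M = -29/6 (M = -5 + (⅙)*1 = -5 + ⅙ = -29/6 ≈ -4.8333)
V(J) = 4 - J
x(c) = -c (x(c) = 0 - c = -c)
B(s, a) = -71/6 (B(s, a) = -29/6 - (4 - 1*(-3)) = -29/6 - (4 + 3) = -29/6 - 1*7 = -29/6 - 7 = -71/6)
Y(z) = ⅓ (Y(z) = 1/3 = ⅓)
F = 4189/18 (F = -71*(⅓ - 20)/6 = -71/6*(-59/3) = 4189/18 ≈ 232.72)
-F = -1*4189/18 = -4189/18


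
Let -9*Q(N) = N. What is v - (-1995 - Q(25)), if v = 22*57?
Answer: 29216/9 ≈ 3246.2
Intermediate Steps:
Q(N) = -N/9
v = 1254
v - (-1995 - Q(25)) = 1254 - (-1995 - (-1)*25/9) = 1254 - (-1995 - 1*(-25/9)) = 1254 - (-1995 + 25/9) = 1254 - 1*(-17930/9) = 1254 + 17930/9 = 29216/9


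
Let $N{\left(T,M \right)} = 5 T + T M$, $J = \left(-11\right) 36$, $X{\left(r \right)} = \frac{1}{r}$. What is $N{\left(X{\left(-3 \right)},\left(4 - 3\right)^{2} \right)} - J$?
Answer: $394$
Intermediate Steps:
$J = -396$
$N{\left(T,M \right)} = 5 T + M T$
$N{\left(X{\left(-3 \right)},\left(4 - 3\right)^{2} \right)} - J = \frac{5 + \left(4 - 3\right)^{2}}{-3} - -396 = - \frac{5 + 1^{2}}{3} + 396 = - \frac{5 + 1}{3} + 396 = \left(- \frac{1}{3}\right) 6 + 396 = -2 + 396 = 394$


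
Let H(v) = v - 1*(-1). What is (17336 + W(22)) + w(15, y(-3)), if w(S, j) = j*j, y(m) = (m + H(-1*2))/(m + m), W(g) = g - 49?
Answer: 155785/9 ≈ 17309.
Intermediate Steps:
W(g) = -49 + g
H(v) = 1 + v (H(v) = v + 1 = 1 + v)
y(m) = (-1 + m)/(2*m) (y(m) = (m + (1 - 1*2))/(m + m) = (m + (1 - 2))/((2*m)) = (m - 1)*(1/(2*m)) = (-1 + m)*(1/(2*m)) = (-1 + m)/(2*m))
w(S, j) = j**2
(17336 + W(22)) + w(15, y(-3)) = (17336 + (-49 + 22)) + ((1/2)*(-1 - 3)/(-3))**2 = (17336 - 27) + ((1/2)*(-1/3)*(-4))**2 = 17309 + (2/3)**2 = 17309 + 4/9 = 155785/9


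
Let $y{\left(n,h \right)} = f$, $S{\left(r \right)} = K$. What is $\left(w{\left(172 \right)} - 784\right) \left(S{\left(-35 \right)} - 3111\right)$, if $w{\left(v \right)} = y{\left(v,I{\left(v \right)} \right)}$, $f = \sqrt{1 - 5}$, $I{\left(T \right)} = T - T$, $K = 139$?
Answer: $2330048 - 5944 i \approx 2.33 \cdot 10^{6} - 5944.0 i$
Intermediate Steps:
$S{\left(r \right)} = 139$
$I{\left(T \right)} = 0$
$f = 2 i$ ($f = \sqrt{-4} = 2 i \approx 2.0 i$)
$y{\left(n,h \right)} = 2 i$
$w{\left(v \right)} = 2 i$
$\left(w{\left(172 \right)} - 784\right) \left(S{\left(-35 \right)} - 3111\right) = \left(2 i - 784\right) \left(139 - 3111\right) = \left(-784 + 2 i\right) \left(-2972\right) = 2330048 - 5944 i$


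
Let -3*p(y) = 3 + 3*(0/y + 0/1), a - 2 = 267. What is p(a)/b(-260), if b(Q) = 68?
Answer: -1/68 ≈ -0.014706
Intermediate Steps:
a = 269 (a = 2 + 267 = 269)
p(y) = -1 (p(y) = -(3 + 3*(0/y + 0/1))/3 = -(3 + 3*(0 + 0*1))/3 = -(3 + 3*(0 + 0))/3 = -(3 + 3*0)/3 = -(3 + 0)/3 = -⅓*3 = -1)
p(a)/b(-260) = -1/68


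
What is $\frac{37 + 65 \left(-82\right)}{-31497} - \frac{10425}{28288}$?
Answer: $- \frac{178627841}{890987136} \approx -0.20048$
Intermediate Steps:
$\frac{37 + 65 \left(-82\right)}{-31497} - \frac{10425}{28288} = \left(37 - 5330\right) \left(- \frac{1}{31497}\right) - \frac{10425}{28288} = \left(-5293\right) \left(- \frac{1}{31497}\right) - \frac{10425}{28288} = \frac{5293}{31497} - \frac{10425}{28288} = - \frac{178627841}{890987136}$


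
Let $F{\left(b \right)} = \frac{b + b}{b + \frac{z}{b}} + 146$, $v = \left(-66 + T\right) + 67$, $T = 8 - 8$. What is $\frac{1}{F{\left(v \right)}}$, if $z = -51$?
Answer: $\frac{25}{3649} \approx 0.0068512$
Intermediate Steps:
$T = 0$
$v = 1$ ($v = \left(-66 + 0\right) + 67 = -66 + 67 = 1$)
$F{\left(b \right)} = 146 + \frac{2 b}{b - \frac{51}{b}}$ ($F{\left(b \right)} = \frac{b + b}{b - \frac{51}{b}} + 146 = \frac{2 b}{b - \frac{51}{b}} + 146 = 146 + \frac{2 b}{b - \frac{51}{b}}$)
$\frac{1}{F{\left(v \right)}} = \frac{1}{2 \frac{1}{-51 + 1^{2}} \left(-3723 + 74 \cdot 1^{2}\right)} = \frac{1}{2 \frac{1}{-51 + 1} \left(-3723 + 74 \cdot 1\right)} = \frac{1}{2 \frac{1}{-50} \left(-3723 + 74\right)} = \frac{1}{2 \left(- \frac{1}{50}\right) \left(-3649\right)} = \frac{1}{\frac{3649}{25}} = \frac{25}{3649}$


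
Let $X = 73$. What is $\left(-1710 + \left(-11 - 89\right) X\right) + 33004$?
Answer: $23994$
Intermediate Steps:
$\left(-1710 + \left(-11 - 89\right) X\right) + 33004 = \left(-1710 + \left(-11 - 89\right) 73\right) + 33004 = \left(-1710 - 7300\right) + 33004 = -9010 + 33004 = 23994$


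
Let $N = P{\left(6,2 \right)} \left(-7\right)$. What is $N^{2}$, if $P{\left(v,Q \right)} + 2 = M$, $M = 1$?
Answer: $49$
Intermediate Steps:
$P{\left(v,Q \right)} = -1$ ($P{\left(v,Q \right)} = -2 + 1 = -1$)
$N = 7$ ($N = \left(-1\right) \left(-7\right) = 7$)
$N^{2} = 7^{2} = 49$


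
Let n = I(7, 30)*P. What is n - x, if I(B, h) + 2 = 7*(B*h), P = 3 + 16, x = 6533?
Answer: 21359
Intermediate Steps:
P = 19
I(B, h) = -2 + 7*B*h (I(B, h) = -2 + 7*(B*h) = -2 + 7*B*h)
n = 27892 (n = (-2 + 7*7*30)*19 = (-2 + 1470)*19 = 1468*19 = 27892)
n - x = 27892 - 1*6533 = 27892 - 6533 = 21359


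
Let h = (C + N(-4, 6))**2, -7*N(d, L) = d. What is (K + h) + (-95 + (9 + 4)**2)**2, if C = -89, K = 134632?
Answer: 7248453/49 ≈ 1.4793e+5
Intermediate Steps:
N(d, L) = -d/7
h = 383161/49 (h = (-89 - 1/7*(-4))**2 = (-89 + 4/7)**2 = (-619/7)**2 = 383161/49 ≈ 7819.6)
(K + h) + (-95 + (9 + 4)**2)**2 = (134632 + 383161/49) + (-95 + (9 + 4)**2)**2 = 6980129/49 + (-95 + 13**2)**2 = 6980129/49 + (-95 + 169)**2 = 6980129/49 + 74**2 = 6980129/49 + 5476 = 7248453/49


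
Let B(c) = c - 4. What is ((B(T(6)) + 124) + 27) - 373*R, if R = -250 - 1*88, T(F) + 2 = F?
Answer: 126225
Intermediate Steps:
T(F) = -2 + F
B(c) = -4 + c
R = -338 (R = -250 - 88 = -338)
((B(T(6)) + 124) + 27) - 373*R = (((-4 + (-2 + 6)) + 124) + 27) - 373*(-338) = (((-4 + 4) + 124) + 27) + 126074 = ((0 + 124) + 27) + 126074 = (124 + 27) + 126074 = 151 + 126074 = 126225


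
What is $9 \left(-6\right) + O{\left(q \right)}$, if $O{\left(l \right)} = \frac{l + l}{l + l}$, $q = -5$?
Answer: $-53$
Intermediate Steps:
$O{\left(l \right)} = 1$ ($O{\left(l \right)} = \frac{2 l}{2 l} = 2 l \frac{1}{2 l} = 1$)
$9 \left(-6\right) + O{\left(q \right)} = 9 \left(-6\right) + 1 = -54 + 1 = -53$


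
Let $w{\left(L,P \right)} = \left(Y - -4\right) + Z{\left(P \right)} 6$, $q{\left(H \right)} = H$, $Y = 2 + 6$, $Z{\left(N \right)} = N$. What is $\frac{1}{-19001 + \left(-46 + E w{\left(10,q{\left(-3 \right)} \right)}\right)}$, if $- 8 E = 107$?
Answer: $- \frac{4}{75867} \approx -5.2724 \cdot 10^{-5}$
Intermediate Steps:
$E = - \frac{107}{8}$ ($E = \left(- \frac{1}{8}\right) 107 = - \frac{107}{8} \approx -13.375$)
$Y = 8$
$w{\left(L,P \right)} = 12 + 6 P$ ($w{\left(L,P \right)} = \left(8 - -4\right) + P 6 = \left(8 + 4\right) + 6 P = 12 + 6 P$)
$\frac{1}{-19001 + \left(-46 + E w{\left(10,q{\left(-3 \right)} \right)}\right)} = \frac{1}{-19001 - \left(46 + \frac{107 \left(12 + 6 \left(-3\right)\right)}{8}\right)} = \frac{1}{-19001 - \left(46 + \frac{107 \left(12 - 18\right)}{8}\right)} = \frac{1}{-19001 - - \frac{137}{4}} = \frac{1}{-19001 + \left(-46 + \frac{321}{4}\right)} = \frac{1}{-19001 + \frac{137}{4}} = \frac{1}{- \frac{75867}{4}} = - \frac{4}{75867}$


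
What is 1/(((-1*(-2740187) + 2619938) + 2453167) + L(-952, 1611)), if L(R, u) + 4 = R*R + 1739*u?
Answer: 1/11521121 ≈ 8.6797e-8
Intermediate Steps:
L(R, u) = -4 + R² + 1739*u (L(R, u) = -4 + (R*R + 1739*u) = -4 + (R² + 1739*u) = -4 + R² + 1739*u)
1/(((-1*(-2740187) + 2619938) + 2453167) + L(-952, 1611)) = 1/(((-1*(-2740187) + 2619938) + 2453167) + (-4 + (-952)² + 1739*1611)) = 1/(((2740187 + 2619938) + 2453167) + (-4 + 906304 + 2801529)) = 1/((5360125 + 2453167) + 3707829) = 1/(7813292 + 3707829) = 1/11521121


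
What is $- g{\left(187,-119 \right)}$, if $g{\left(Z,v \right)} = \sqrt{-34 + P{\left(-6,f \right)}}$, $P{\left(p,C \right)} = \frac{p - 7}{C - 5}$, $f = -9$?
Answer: $- \frac{i \sqrt{6482}}{14} \approx - 5.7508 i$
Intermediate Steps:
$P{\left(p,C \right)} = \frac{-7 + p}{-5 + C}$
$g{\left(Z,v \right)} = \frac{i \sqrt{6482}}{14}$ ($g{\left(Z,v \right)} = \sqrt{-34 + \frac{-7 - 6}{-5 - 9}} = \sqrt{-34 + \frac{1}{-14} \left(-13\right)} = \sqrt{-34 - - \frac{13}{14}} = \sqrt{-34 + \frac{13}{14}} = \sqrt{- \frac{463}{14}} = \frac{i \sqrt{6482}}{14}$)
$- g{\left(187,-119 \right)} = - \frac{i \sqrt{6482}}{14}$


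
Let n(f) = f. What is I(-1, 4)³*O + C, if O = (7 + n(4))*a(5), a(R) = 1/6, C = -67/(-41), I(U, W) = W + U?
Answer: 4193/82 ≈ 51.134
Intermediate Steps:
I(U, W) = U + W
C = 67/41 (C = -67*(-1/41) = 67/41 ≈ 1.6341)
a(R) = ⅙
O = 11/6 (O = (7 + 4)*(⅙) = 11*(⅙) = 11/6 ≈ 1.8333)
I(-1, 4)³*O + C = (-1 + 4)³*(11/6) + 67/41 = 3³*(11/6) + 67/41 = 27*(11/6) + 67/41 = 99/2 + 67/41 = 4193/82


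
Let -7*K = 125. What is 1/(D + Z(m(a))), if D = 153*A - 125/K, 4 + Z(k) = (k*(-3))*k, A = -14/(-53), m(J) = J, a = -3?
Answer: 53/870 ≈ 0.060920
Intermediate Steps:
K = -125/7 (K = -⅐*125 = -125/7 ≈ -17.857)
A = 14/53 (A = -14*(-1/53) = 14/53 ≈ 0.26415)
Z(k) = -4 - 3*k² (Z(k) = -4 + (k*(-3))*k = -4 + (-3*k)*k = -4 - 3*k²)
D = 2513/53 (D = 153*(14/53) - 125/(-125/7) = 2142/53 - 125*(-7/125) = 2142/53 + 7 = 2513/53 ≈ 47.415)
1/(D + Z(m(a))) = 1/(2513/53 + (-4 - 3*(-3)²)) = 1/(2513/53 + (-4 - 3*9)) = 1/(2513/53 + (-4 - 27)) = 1/(2513/53 - 31) = 1/(870/53) = 53/870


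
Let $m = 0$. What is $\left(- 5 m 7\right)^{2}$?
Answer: $0$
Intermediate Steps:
$\left(- 5 m 7\right)^{2} = \left(\left(-5\right) 0 \cdot 7\right)^{2} = \left(0 \cdot 7\right)^{2} = 0^{2} = 0$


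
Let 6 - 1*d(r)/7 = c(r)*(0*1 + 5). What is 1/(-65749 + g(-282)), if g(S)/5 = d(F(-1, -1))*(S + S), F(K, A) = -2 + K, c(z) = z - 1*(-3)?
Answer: -1/184189 ≈ -5.4292e-6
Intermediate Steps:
c(z) = 3 + z (c(z) = z + 3 = 3 + z)
d(r) = -63 - 35*r (d(r) = 42 - 7*(3 + r)*(0*1 + 5) = 42 - 7*(3 + r)*(0 + 5) = 42 - 7*(3 + r)*5 = 42 - 7*(15 + 5*r) = 42 + (-105 - 35*r) = -63 - 35*r)
g(S) = 420*S (g(S) = 5*((-63 - 35*(-2 - 1))*(S + S)) = 5*((-63 - 35*(-3))*(2*S)) = 5*((-63 + 105)*(2*S)) = 5*(42*(2*S)) = 5*(84*S) = 420*S)
1/(-65749 + g(-282)) = 1/(-65749 + 420*(-282)) = 1/(-65749 - 118440) = 1/(-184189) = -1/184189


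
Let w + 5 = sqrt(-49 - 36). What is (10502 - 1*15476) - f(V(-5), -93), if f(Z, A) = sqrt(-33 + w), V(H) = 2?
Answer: -4974 - sqrt(-38 + I*sqrt(85)) ≈ -4974.7 - 6.209*I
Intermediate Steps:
w = -5 + I*sqrt(85) (w = -5 + sqrt(-49 - 36) = -5 + sqrt(-85) = -5 + I*sqrt(85) ≈ -5.0 + 9.2195*I)
f(Z, A) = sqrt(-38 + I*sqrt(85)) (f(Z, A) = sqrt(-33 + (-5 + I*sqrt(85))) = sqrt(-38 + I*sqrt(85)))
(10502 - 1*15476) - f(V(-5), -93) = (10502 - 1*15476) - sqrt(-38 + I*sqrt(85)) = (10502 - 15476) - sqrt(-38 + I*sqrt(85)) = -4974 - sqrt(-38 + I*sqrt(85))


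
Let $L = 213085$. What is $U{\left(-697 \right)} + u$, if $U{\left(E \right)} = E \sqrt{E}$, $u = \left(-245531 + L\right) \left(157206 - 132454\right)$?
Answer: $-803103392 - 697 i \sqrt{697} \approx -8.031 \cdot 10^{8} - 18401.0 i$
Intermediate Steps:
$u = -803103392$ ($u = \left(-245531 + 213085\right) \left(157206 - 132454\right) = \left(-32446\right) 24752 = -803103392$)
$U{\left(E \right)} = E^{\frac{3}{2}}$
$U{\left(-697 \right)} + u = \left(-697\right)^{\frac{3}{2}} - 803103392 = - 697 i \sqrt{697} - 803103392 = -803103392 - 697 i \sqrt{697}$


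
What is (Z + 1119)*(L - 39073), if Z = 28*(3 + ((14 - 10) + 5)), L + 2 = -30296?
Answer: -100934805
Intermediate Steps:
L = -30298 (L = -2 - 30296 = -30298)
Z = 336 (Z = 28*(3 + (4 + 5)) = 28*(3 + 9) = 28*12 = 336)
(Z + 1119)*(L - 39073) = (336 + 1119)*(-30298 - 39073) = 1455*(-69371) = -100934805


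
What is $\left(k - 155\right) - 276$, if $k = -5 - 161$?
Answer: $-597$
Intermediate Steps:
$k = -166$
$\left(k - 155\right) - 276 = \left(-166 - 155\right) - 276 = -321 - 276 = -597$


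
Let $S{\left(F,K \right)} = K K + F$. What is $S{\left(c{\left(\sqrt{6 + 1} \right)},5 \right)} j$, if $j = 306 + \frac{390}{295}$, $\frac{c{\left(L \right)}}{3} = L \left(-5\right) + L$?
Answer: $\frac{453300}{59} - \frac{217584 \sqrt{7}}{59} \approx -2074.1$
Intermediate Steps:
$c{\left(L \right)} = - 12 L$ ($c{\left(L \right)} = 3 \left(L \left(-5\right) + L\right) = 3 \left(- 5 L + L\right) = 3 \left(- 4 L\right) = - 12 L$)
$S{\left(F,K \right)} = F + K^{2}$ ($S{\left(F,K \right)} = K^{2} + F = F + K^{2}$)
$j = \frac{18132}{59}$ ($j = 306 + 390 \cdot \frac{1}{295} = 306 + \frac{78}{59} = \frac{18132}{59} \approx 307.32$)
$S{\left(c{\left(\sqrt{6 + 1} \right)},5 \right)} j = \left(- 12 \sqrt{6 + 1} + 5^{2}\right) \frac{18132}{59} = \left(- 12 \sqrt{7} + 25\right) \frac{18132}{59} = \left(25 - 12 \sqrt{7}\right) \frac{18132}{59} = \frac{453300}{59} - \frac{217584 \sqrt{7}}{59}$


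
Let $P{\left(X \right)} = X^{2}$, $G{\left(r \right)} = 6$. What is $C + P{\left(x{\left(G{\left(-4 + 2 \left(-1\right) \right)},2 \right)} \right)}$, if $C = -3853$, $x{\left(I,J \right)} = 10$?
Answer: $-3753$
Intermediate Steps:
$C + P{\left(x{\left(G{\left(-4 + 2 \left(-1\right) \right)},2 \right)} \right)} = -3853 + 10^{2} = -3853 + 100 = -3753$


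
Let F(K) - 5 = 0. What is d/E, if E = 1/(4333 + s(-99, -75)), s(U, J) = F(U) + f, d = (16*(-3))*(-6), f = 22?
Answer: 1255680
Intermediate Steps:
F(K) = 5 (F(K) = 5 + 0 = 5)
d = 288 (d = -48*(-6) = 288)
s(U, J) = 27 (s(U, J) = 5 + 22 = 27)
E = 1/4360 (E = 1/(4333 + 27) = 1/4360 ≈ 0.00022936)
d/E = 288/(1/4360) = 288*4360 = 1255680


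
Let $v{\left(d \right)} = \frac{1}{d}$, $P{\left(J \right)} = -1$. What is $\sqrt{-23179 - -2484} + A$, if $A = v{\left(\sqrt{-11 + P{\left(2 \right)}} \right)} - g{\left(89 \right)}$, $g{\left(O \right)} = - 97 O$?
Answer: $8633 + i \sqrt{20695} - \frac{i \sqrt{3}}{6} \approx 8633.0 + 143.57 i$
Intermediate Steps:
$A = 8633 - \frac{i \sqrt{3}}{6}$ ($A = \frac{1}{\sqrt{-11 - 1}} - \left(-97\right) 89 = \frac{1}{\sqrt{-12}} - -8633 = \frac{1}{2 i \sqrt{3}} + 8633 = - \frac{i \sqrt{3}}{6} + 8633 = 8633 - \frac{i \sqrt{3}}{6} \approx 8633.0 - 0.28868 i$)
$\sqrt{-23179 - -2484} + A = \sqrt{-23179 - -2484} + \left(8633 - \frac{i \sqrt{3}}{6}\right) = \sqrt{-23179 + 2484} + \left(8633 - \frac{i \sqrt{3}}{6}\right) = \sqrt{-20695} + \left(8633 - \frac{i \sqrt{3}}{6}\right) = i \sqrt{20695} + \left(8633 - \frac{i \sqrt{3}}{6}\right) = 8633 + i \sqrt{20695} - \frac{i \sqrt{3}}{6}$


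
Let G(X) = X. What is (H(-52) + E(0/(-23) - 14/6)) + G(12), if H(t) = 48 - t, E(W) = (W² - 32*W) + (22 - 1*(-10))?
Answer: 2017/9 ≈ 224.11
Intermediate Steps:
E(W) = 32 + W² - 32*W (E(W) = (W² - 32*W) + (22 + 10) = (W² - 32*W) + 32 = 32 + W² - 32*W)
(H(-52) + E(0/(-23) - 14/6)) + G(12) = ((48 - 1*(-52)) + (32 + (0/(-23) - 14/6)² - 32*(0/(-23) - 14/6))) + 12 = ((48 + 52) + (32 + (0*(-1/23) - 14*⅙)² - 32*(0*(-1/23) - 14*⅙))) + 12 = (100 + (32 + (0 - 7/3)² - 32*(0 - 7/3))) + 12 = (100 + (32 + (-7/3)² - 32*(-7/3))) + 12 = (100 + (32 + 49/9 + 224/3)) + 12 = (100 + 1009/9) + 12 = 1909/9 + 12 = 2017/9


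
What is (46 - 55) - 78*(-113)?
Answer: 8805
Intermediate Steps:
(46 - 55) - 78*(-113) = -9 + 8814 = 8805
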